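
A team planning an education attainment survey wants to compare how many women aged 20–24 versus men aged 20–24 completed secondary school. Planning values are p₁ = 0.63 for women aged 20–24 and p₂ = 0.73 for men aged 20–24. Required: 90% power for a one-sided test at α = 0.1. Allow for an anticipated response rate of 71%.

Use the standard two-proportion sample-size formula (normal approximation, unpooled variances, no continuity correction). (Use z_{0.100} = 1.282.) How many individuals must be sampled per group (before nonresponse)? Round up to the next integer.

n = 399 per group

n = (z_α + z_β)² · [p₁(1−p₁) + p₂(1−p₂)] / (p₁ − p₂)²
  = (1.282 + 1.282)² · (0.63·0.37 + 0.73·0.27) / (-0.10)²
  = (2.564)² · (0.2331 + 0.1971) / 0.0100
  = 6.5741 · 0.4302 / 0.0100
  = 282.82
Adjust for 71% response: 282.82 / 0.71 = 398.33.
Round up → n = 399 per group.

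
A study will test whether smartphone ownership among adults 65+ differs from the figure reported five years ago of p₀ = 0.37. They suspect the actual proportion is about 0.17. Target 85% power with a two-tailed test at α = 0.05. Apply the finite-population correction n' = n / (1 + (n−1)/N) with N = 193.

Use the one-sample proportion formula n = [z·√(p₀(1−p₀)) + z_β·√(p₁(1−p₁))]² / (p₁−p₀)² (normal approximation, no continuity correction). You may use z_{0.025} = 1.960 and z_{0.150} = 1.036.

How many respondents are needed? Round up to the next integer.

n = 37

n = [z_{α/2}·√(p₀q₀) + z_β·√(p₁q₁)]² / (p₁ − p₀)²
  = [1.960·√(0.37·0.63) + 1.036·√(0.17·0.83)]² / (-0.20)²
  = [1.960·0.4828 + 1.036·0.3756]² / 0.0400
  = [1.3355]² / 0.0400
  = 44.59
Finite-population correction (N = 193): 44.59 / (1 + (44.59 − 1)/193) = 36.37.
Round up → n = 37.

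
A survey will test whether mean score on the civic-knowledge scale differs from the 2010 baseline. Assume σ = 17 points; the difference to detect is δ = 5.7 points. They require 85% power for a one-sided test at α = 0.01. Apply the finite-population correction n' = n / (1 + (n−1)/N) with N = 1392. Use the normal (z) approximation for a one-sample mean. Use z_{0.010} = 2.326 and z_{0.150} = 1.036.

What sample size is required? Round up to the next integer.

n = 94

n = (z_α + z_β)² · σ² / δ²
  = (2.326 + 1.036)² · 17² / 5.7²
  = 11.3030 · 289 / 32.49
  = 100.54
Finite-population correction (N = 1392): 100.54 / (1 + (100.54 − 1)/1392) = 93.83.
Round up → n = 94.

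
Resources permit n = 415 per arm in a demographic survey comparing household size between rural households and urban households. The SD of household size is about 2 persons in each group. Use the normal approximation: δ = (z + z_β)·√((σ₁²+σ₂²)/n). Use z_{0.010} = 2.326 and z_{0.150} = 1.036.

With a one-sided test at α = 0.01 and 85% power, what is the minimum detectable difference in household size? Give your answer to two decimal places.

Minimum detectable difference ≈ 0.47 persons

δ = (z_α + z_β) · √((σ₁²+σ₂²)/n)
  = (2.326 + 1.036) · √(8/415)
  = 3.362 · √0.01928
  = 3.362 · 0.1388
  = 0.4668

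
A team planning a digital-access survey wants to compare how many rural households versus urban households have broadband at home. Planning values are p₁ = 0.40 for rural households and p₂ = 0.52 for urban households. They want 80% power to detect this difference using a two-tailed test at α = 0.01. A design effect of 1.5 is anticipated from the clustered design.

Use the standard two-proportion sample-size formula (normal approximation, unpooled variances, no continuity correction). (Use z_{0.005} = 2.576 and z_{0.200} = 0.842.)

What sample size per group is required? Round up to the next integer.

n = 596 per group

n = (z_{α/2} + z_β)² · [p₁(1−p₁) + p₂(1−p₂)] / (p₁ − p₂)²
  = (2.576 + 0.842)² · (0.40·0.60 + 0.52·0.48) / (-0.12)²
  = (3.418)² · (0.2400 + 0.2496) / 0.0144
  = 11.6827 · 0.4896 / 0.0144
  = 397.21
Design effect: 1.5 × 397.21 = 595.82.
Round up → n = 596 per group.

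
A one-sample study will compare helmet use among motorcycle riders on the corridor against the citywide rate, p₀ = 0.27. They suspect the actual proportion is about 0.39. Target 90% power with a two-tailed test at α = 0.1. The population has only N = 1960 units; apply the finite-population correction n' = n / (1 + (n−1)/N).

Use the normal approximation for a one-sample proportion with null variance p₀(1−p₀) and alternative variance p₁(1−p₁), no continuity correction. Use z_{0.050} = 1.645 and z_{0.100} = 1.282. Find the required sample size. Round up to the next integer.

n = 120

n = [z_{α/2}·√(p₀q₀) + z_β·√(p₁q₁)]² / (p₁ − p₀)²
  = [1.645·√(0.27·0.73) + 1.282·√(0.39·0.61)]² / (0.12)²
  = [1.645·0.4440 + 1.282·0.4877]² / 0.0144
  = [1.3556]² / 0.0144
  = 127.62
Finite-population correction (N = 1960): 127.62 / (1 + (127.62 − 1)/1960) = 119.87.
Round up → n = 120.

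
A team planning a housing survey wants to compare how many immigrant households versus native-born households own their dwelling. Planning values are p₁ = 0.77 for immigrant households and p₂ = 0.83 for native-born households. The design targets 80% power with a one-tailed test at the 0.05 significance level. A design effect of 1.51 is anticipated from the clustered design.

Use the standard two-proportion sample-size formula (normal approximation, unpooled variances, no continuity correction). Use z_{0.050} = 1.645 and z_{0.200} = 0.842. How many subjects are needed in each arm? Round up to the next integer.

n = (z_α + z_β)² · [p₁(1−p₁) + p₂(1−p₂)] / (p₁ − p₂)²
  = (1.645 + 0.842)² · (0.77·0.23 + 0.83·0.17) / (-0.06)²
  = (2.487)² · (0.1771 + 0.1411) / 0.0036
  = 6.1852 · 0.3182 / 0.0036
  = 546.70
Design effect: 1.51 × 546.70 = 825.52.
Round up → n = 826 per group.

n = 826 per group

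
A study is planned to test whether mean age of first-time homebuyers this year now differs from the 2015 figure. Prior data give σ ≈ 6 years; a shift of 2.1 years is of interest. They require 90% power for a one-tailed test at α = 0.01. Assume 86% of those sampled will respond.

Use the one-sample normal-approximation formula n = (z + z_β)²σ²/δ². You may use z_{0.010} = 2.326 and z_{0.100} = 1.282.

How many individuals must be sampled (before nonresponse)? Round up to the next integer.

n = 124

n = (z_α + z_β)² · σ² / δ²
  = (2.326 + 1.282)² · 6² / 2.1²
  = 13.0177 · 36 / 4.41
  = 106.27
Adjust for 86% response: 106.27 / 0.86 = 123.57.
Round up → n = 124.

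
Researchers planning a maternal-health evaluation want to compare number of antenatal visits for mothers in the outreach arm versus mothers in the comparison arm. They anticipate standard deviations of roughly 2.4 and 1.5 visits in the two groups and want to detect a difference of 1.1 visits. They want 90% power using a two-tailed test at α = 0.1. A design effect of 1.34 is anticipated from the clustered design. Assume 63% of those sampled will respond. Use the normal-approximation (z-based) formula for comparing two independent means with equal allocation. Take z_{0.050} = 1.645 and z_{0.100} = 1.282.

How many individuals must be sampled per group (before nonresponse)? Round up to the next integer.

n = (z_{α/2} + z_β)² · (σ₁² + σ₂²) / δ²
  = (1.645 + 1.282)² · (2.4² + 1.5² = 8.01) / 1.1²
  = 8.5673 · 8.01 / 1.21
  = 56.71
Design effect: 1.34 × 56.71 = 76.00.
Adjust for 63% response: 76.00 / 0.63 = 120.63.
Round up → n = 121 per group.

n = 121 per group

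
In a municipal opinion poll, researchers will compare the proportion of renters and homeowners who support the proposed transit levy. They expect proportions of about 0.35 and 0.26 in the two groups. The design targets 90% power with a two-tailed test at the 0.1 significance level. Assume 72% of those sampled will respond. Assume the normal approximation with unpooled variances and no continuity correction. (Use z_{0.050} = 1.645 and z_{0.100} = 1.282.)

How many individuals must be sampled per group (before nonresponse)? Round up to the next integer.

n = 617 per group

n = (z_{α/2} + z_β)² · [p₁(1−p₁) + p₂(1−p₂)] / (p₁ − p₂)²
  = (1.645 + 1.282)² · (0.35·0.65 + 0.26·0.74) / (0.09)²
  = (2.927)² · (0.2275 + 0.1924) / 0.0081
  = 8.5673 · 0.4199 / 0.0081
  = 444.13
Adjust for 72% response: 444.13 / 0.72 = 616.84.
Round up → n = 617 per group.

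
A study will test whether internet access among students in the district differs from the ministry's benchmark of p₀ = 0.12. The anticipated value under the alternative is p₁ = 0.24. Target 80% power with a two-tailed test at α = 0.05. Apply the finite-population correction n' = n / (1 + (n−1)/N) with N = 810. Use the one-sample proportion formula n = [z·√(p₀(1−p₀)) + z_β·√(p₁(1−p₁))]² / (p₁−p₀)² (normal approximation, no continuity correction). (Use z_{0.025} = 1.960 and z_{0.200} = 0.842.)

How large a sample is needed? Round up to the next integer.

n = 64

n = [z_{α/2}·√(p₀q₀) + z_β·√(p₁q₁)]² / (p₁ − p₀)²
  = [1.960·√(0.12·0.88) + 0.842·√(0.24·0.76)]² / (0.12)²
  = [1.960·0.3250 + 0.842·0.4271]² / 0.0144
  = [0.9965]² / 0.0144
  = 68.96
Finite-population correction (N = 810): 68.96 / (1 + (68.96 − 1)/810) = 63.62.
Round up → n = 64.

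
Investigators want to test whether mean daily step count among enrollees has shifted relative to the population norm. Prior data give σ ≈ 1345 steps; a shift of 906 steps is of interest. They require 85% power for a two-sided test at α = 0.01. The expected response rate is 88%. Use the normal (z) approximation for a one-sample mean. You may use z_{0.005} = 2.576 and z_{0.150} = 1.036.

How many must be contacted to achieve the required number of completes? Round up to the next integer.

n = (z_{α/2} + z_β)² · σ² / δ²
  = (2.576 + 1.036)² · 1345² / 906²
  = 13.0465 · 1809025 / 820836
  = 28.75
Adjust for 88% response: 28.75 / 0.88 = 32.67.
Round up → n = 33.

n = 33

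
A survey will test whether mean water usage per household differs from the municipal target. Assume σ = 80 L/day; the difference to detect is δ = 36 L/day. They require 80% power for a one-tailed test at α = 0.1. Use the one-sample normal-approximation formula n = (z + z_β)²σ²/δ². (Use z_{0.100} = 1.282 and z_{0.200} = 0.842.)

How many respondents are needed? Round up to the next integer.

n = (z_α + z_β)² · σ² / δ²
  = (1.282 + 0.842)² · 80² / 36²
  = 4.5114 · 6400 / 1296
  = 22.28
Round up → n = 23.

n = 23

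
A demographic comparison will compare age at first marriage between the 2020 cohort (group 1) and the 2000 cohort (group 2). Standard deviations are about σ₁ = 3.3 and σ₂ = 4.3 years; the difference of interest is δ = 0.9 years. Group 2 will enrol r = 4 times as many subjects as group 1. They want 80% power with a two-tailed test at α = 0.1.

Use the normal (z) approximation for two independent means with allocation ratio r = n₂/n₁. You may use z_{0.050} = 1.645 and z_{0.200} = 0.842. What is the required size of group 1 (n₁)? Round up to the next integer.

n₁ = (z_{α/2} + z_β)² · (σ₁² + σ₂²/r) / δ²
   = (1.645 + 0.842)² · (3.3² + 4.3²/4) / 0.9²
   = 6.1852 · (10.89 + 4.6225) / 0.81
   = 6.1852 · 15.5125 / 0.81
   = 118.45
Round up → n₁ = 119; n₂ = r·n₁ = 4 × 119 = 476.

n₁ = 119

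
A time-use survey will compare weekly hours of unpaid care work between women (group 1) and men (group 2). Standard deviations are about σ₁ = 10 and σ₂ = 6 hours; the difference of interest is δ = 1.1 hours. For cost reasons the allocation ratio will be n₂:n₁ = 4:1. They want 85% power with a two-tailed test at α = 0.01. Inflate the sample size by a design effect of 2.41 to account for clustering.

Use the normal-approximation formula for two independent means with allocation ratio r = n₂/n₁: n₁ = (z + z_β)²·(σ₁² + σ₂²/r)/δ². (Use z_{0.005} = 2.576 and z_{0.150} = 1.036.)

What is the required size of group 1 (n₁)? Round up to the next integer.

n₁ = (z_{α/2} + z_β)² · (σ₁² + σ₂²/r) / δ²
   = (2.576 + 1.036)² · (10² + 6²/4) / 1.1²
   = 13.0465 · (100 + 9) / 1.21
   = 13.0465 · 109 / 1.21
   = 1175.27
Design effect: 2.41 × 1175.27 = 2832.39.
Round up → n₁ = 2833; n₂ = r·n₁ = 4 × 2833 = 11332.

n₁ = 2833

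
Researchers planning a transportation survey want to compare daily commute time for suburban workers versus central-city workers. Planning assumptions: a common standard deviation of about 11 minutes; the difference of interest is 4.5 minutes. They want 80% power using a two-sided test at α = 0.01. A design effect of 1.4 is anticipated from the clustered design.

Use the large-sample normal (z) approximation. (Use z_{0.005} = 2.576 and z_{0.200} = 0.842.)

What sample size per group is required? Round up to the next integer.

n = 196 per group

n = (z_{α/2} + z_β)² · (σ₁² + σ₂²) / δ²
  = (2.576 + 0.842)² · (2·11² = 242) / 4.5²
  = 11.6827 · 242 / 20.25
  = 139.62
Design effect: 1.4 × 139.62 = 195.46.
Round up → n = 196 per group.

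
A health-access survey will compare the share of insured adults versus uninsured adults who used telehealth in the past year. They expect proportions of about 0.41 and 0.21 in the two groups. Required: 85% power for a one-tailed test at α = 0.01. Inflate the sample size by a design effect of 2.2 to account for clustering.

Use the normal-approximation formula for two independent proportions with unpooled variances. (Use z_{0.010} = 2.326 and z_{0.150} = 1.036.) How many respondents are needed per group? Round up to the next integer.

n = (z_α + z_β)² · [p₁(1−p₁) + p₂(1−p₂)] / (p₁ − p₂)²
  = (2.326 + 1.036)² · (0.41·0.59 + 0.21·0.79) / (0.20)²
  = (3.362)² · (0.2419 + 0.1659) / 0.0400
  = 11.3030 · 0.4078 / 0.0400
  = 115.23
Design effect: 2.2 × 115.23 = 253.52.
Round up → n = 254 per group.

n = 254 per group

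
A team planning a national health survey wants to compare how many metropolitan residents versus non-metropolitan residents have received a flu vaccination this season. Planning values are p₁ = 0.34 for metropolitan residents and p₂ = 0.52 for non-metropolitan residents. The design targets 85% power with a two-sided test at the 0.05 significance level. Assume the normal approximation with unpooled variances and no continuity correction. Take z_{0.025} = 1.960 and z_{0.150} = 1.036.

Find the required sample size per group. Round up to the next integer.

n = 132 per group

n = (z_{α/2} + z_β)² · [p₁(1−p₁) + p₂(1−p₂)] / (p₁ − p₂)²
  = (1.960 + 1.036)² · (0.34·0.66 + 0.52·0.48) / (-0.18)²
  = (2.996)² · (0.2244 + 0.2496) / 0.0324
  = 8.9760 · 0.4740 / 0.0324
  = 131.32
Round up → n = 132 per group.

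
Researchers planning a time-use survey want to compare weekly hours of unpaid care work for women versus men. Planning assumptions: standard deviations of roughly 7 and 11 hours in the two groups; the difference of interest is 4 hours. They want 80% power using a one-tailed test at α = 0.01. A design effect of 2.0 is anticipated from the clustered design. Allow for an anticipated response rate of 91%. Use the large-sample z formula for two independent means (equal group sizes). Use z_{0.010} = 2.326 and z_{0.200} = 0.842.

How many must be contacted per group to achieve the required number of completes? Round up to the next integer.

n = 235 per group

n = (z_α + z_β)² · (σ₁² + σ₂²) / δ²
  = (2.326 + 0.842)² · (7² + 11² = 170) / 4²
  = 10.0362 · 170 / 16
  = 106.63
Design effect: 2.0 × 106.63 = 213.27.
Adjust for 91% response: 213.27 / 0.91 = 234.36.
Round up → n = 235 per group.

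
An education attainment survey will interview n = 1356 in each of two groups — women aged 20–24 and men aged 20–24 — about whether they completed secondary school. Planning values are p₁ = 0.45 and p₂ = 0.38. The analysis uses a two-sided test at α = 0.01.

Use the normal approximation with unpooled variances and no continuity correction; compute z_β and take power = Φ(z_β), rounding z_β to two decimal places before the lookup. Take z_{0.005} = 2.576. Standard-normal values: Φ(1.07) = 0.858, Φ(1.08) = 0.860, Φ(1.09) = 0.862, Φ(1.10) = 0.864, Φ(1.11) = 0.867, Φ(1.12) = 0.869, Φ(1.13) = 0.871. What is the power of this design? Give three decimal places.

Power ≈ 0.871

z_β = |p₁−p₂|·√(n/[p₁q₁+p₂q₂]) − z_{α/2}
    = 0.07 · √(1356/0.4831) − 2.576
    = 0.07 · 52.9799 − 2.576
    = 3.7086 − 2.576 = 1.1326 → 1.13
Power = Φ(1.13) = 0.871.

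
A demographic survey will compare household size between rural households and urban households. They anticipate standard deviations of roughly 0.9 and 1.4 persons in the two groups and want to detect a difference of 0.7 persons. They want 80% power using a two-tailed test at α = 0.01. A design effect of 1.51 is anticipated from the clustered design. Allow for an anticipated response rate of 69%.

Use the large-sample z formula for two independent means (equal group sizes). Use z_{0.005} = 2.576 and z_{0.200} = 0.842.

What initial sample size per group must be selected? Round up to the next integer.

n = 145 per group

n = (z_{α/2} + z_β)² · (σ₁² + σ₂²) / δ²
  = (2.576 + 0.842)² · (0.9² + 1.4² = 2.77) / 0.7²
  = 11.6827 · 2.77 / 0.49
  = 66.04
Design effect: 1.51 × 66.04 = 99.73.
Adjust for 69% response: 99.73 / 0.69 = 144.53.
Round up → n = 145 per group.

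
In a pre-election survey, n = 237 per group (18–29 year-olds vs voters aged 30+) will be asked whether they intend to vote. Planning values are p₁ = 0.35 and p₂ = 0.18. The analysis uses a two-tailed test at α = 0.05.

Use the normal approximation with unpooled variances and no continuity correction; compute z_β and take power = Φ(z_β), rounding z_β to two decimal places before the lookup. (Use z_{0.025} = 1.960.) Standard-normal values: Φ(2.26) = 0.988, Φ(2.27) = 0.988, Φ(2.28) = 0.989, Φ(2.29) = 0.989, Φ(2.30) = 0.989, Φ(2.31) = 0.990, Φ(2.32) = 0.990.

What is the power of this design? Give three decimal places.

z_β = |p₁−p₂|·√(n/[p₁q₁+p₂q₂]) − z_{α/2}
    = 0.17 · √(237/0.3751) − 1.960
    = 0.17 · 25.1363 − 1.960
    = 4.2732 − 1.960 = 2.3132 → 2.31
Power = Φ(2.31) = 0.990.

Power ≈ 0.990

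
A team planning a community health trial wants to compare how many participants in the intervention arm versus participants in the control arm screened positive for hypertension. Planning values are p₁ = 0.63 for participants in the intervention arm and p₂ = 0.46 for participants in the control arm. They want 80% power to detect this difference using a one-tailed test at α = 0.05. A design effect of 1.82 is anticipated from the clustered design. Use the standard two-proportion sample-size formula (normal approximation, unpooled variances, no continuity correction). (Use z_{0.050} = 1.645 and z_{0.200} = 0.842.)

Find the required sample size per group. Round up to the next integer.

n = 188 per group

n = (z_α + z_β)² · [p₁(1−p₁) + p₂(1−p₂)] / (p₁ − p₂)²
  = (1.645 + 0.842)² · (0.63·0.37 + 0.46·0.54) / (0.17)²
  = (2.487)² · (0.2331 + 0.2484) / 0.0289
  = 6.1852 · 0.4815 / 0.0289
  = 103.05
Design effect: 1.82 × 103.05 = 187.55.
Round up → n = 188 per group.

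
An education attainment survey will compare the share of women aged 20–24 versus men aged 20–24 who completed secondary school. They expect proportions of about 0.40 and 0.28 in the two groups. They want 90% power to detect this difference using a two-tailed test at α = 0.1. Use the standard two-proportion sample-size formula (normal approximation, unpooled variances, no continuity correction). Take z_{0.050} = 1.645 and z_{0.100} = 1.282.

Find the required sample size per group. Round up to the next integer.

n = 263 per group

n = (z_{α/2} + z_β)² · [p₁(1−p₁) + p₂(1−p₂)] / (p₁ − p₂)²
  = (1.645 + 1.282)² · (0.40·0.60 + 0.28·0.72) / (0.12)²
  = (2.927)² · (0.2400 + 0.2016) / 0.0144
  = 8.5673 · 0.4416 / 0.0144
  = 262.73
Round up → n = 263 per group.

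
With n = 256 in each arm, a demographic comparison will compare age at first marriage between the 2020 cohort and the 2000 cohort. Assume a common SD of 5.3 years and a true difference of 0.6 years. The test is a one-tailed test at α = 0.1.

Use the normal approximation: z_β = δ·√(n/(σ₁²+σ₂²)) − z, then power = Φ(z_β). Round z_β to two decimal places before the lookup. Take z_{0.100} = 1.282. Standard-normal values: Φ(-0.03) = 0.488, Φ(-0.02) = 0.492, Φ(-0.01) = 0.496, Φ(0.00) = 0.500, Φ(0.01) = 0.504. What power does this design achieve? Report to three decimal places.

Power ≈ 0.500

z_β = δ·√(n/(σ₁²+σ₂²)) − z_α
    = 0.6 · √(256/56.18) − 1.282
    = 0.6 · 2.13466 − 1.282
    = 1.2808 − 1.282 = -0.0012 → -0.00
Power = Φ(-0.00) = 0.500.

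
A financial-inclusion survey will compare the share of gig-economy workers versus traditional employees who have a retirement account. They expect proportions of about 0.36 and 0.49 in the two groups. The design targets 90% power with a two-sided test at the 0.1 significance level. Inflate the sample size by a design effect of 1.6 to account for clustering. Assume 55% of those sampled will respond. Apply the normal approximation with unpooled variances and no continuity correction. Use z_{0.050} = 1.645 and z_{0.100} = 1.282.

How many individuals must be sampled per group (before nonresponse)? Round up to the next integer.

n = 709 per group

n = (z_{α/2} + z_β)² · [p₁(1−p₁) + p₂(1−p₂)] / (p₁ − p₂)²
  = (1.645 + 1.282)² · (0.36·0.64 + 0.49·0.51) / (-0.13)²
  = (2.927)² · (0.2304 + 0.2499) / 0.0169
  = 8.5673 · 0.4803 / 0.0169
  = 243.48
Design effect: 1.6 × 243.48 = 389.58.
Adjust for 55% response: 389.58 / 0.55 = 708.32.
Round up → n = 709 per group.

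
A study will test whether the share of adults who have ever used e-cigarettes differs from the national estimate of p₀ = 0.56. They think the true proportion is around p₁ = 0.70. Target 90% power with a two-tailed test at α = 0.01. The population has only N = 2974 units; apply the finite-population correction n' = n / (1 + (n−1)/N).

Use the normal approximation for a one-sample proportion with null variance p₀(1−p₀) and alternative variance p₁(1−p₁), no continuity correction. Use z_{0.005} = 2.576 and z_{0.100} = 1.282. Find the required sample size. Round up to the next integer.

n = 168

n = [z_{α/2}·√(p₀q₀) + z_β·√(p₁q₁)]² / (p₁ − p₀)²
  = [2.576·√(0.56·0.44) + 1.282·√(0.70·0.30)]² / (0.14)²
  = [2.576·0.4964 + 1.282·0.4583]² / 0.0196
  = [1.8662]² / 0.0196
  = 177.68
Finite-population correction (N = 2974): 177.68 / (1 + (177.68 − 1)/2974) = 167.72.
Round up → n = 168.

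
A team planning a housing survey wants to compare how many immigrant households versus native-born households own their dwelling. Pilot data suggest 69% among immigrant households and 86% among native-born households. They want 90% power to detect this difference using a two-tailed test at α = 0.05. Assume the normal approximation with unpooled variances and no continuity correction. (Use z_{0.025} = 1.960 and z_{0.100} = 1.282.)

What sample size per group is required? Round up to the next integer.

n = 122 per group

n = (z_{α/2} + z_β)² · [p₁(1−p₁) + p₂(1−p₂)] / (p₁ − p₂)²
  = (1.960 + 1.282)² · (0.69·0.31 + 0.86·0.14) / (-0.17)²
  = (3.242)² · (0.2139 + 0.1204) / 0.0289
  = 10.5106 · 0.3343 / 0.0289
  = 121.58
Round up → n = 122 per group.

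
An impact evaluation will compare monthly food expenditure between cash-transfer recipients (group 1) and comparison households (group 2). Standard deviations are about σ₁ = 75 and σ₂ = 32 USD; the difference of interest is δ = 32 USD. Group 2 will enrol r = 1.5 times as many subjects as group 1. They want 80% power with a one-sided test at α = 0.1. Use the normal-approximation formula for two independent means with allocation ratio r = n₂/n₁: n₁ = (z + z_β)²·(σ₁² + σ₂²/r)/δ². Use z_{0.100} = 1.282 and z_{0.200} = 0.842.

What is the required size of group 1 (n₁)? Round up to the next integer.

n₁ = 28

n₁ = (z_α + z_β)² · (σ₁² + σ₂²/r) / δ²
   = (1.282 + 0.842)² · (75² + 32²/1.5) / 32²
   = 4.5114 · (5625 + 682.6667) / 1024
   = 4.5114 · 6307.7 / 1024
   = 27.79
Round up → n₁ = 28; n₂ = r·n₁ = 1.5 × 28 = 42.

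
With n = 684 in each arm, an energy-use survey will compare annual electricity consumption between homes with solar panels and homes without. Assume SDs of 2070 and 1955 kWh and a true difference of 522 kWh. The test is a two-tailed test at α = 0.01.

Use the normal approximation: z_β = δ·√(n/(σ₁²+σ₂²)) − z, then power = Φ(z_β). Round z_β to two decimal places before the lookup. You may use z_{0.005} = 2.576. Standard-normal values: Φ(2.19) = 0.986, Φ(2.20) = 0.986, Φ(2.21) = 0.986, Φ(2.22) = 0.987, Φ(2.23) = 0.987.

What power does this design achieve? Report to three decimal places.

z_β = δ·√(n/(σ₁²+σ₂²)) − z_{α/2}
    = 522 · √(684/8106925) − 2.576
    = 522 · 0.00919 − 2.576
    = 4.7948 − 2.576 = 2.2188 → 2.22
Power = Φ(2.22) = 0.987.

Power ≈ 0.987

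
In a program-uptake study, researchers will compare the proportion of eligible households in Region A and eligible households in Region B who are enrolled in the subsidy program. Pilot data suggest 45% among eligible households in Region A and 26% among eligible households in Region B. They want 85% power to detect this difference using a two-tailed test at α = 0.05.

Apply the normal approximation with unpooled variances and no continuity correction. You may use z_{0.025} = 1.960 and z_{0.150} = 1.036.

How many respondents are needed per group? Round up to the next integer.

n = (z_{α/2} + z_β)² · [p₁(1−p₁) + p₂(1−p₂)] / (p₁ − p₂)²
  = (1.960 + 1.036)² · (0.45·0.55 + 0.26·0.74) / (0.19)²
  = (2.996)² · (0.2475 + 0.1924) / 0.0361
  = 8.9760 · 0.4399 / 0.0361
  = 109.38
Round up → n = 110 per group.

n = 110 per group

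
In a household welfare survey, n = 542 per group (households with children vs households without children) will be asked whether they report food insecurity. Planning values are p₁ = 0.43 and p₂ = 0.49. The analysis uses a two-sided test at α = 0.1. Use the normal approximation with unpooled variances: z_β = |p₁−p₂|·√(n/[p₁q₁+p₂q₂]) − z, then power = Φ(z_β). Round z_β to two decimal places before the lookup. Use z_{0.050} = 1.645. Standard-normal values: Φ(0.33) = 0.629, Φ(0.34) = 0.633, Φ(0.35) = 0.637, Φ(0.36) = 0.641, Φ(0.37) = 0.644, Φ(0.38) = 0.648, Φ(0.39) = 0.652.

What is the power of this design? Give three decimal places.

Power ≈ 0.633

z_β = |p₁−p₂|·√(n/[p₁q₁+p₂q₂]) − z_{α/2}
    = 0.06 · √(542/0.4950) − 1.645
    = 0.06 · 33.0900 − 1.645
    = 1.9854 − 1.645 = 0.3404 → 0.34
Power = Φ(0.34) = 0.633.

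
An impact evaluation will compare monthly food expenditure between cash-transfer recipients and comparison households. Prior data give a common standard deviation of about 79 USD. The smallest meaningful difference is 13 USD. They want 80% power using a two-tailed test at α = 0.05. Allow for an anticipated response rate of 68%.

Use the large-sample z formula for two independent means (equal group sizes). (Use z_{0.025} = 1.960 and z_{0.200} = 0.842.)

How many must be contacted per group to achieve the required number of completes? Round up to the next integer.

n = 853 per group

n = (z_{α/2} + z_β)² · (σ₁² + σ₂²) / δ²
  = (1.960 + 0.842)² · (2·79² = 12482) / 13²
  = 7.8512 · 12482 / 169
  = 579.87
Adjust for 68% response: 579.87 / 0.68 = 852.76.
Round up → n = 853 per group.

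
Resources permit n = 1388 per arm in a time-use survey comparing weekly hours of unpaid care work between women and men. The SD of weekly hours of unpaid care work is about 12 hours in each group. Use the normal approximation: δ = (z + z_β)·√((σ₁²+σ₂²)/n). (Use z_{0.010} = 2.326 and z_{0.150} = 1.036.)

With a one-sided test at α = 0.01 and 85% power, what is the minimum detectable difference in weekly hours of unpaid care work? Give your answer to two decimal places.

Minimum detectable difference ≈ 1.53 hours

δ = (z_α + z_β) · √((σ₁²+σ₂²)/n)
  = (2.326 + 1.036) · √(288/1388)
  = 3.362 · √0.20749
  = 3.362 · 0.4555
  = 1.5314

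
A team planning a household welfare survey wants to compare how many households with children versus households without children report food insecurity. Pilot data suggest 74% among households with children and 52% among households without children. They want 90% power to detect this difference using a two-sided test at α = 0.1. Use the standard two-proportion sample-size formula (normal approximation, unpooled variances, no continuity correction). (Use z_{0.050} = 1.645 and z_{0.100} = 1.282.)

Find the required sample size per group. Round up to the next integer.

n = 79 per group

n = (z_{α/2} + z_β)² · [p₁(1−p₁) + p₂(1−p₂)] / (p₁ − p₂)²
  = (1.645 + 1.282)² · (0.74·0.26 + 0.52·0.48) / (0.22)²
  = (2.927)² · (0.1924 + 0.2496) / 0.0484
  = 8.5673 · 0.4420 / 0.0484
  = 78.24
Round up → n = 79 per group.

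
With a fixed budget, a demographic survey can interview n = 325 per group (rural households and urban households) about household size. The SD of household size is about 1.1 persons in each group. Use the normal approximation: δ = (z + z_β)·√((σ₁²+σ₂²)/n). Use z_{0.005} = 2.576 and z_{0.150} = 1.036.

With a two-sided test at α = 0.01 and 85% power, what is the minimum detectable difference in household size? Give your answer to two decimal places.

δ = (z_{α/2} + z_β) · √((σ₁²+σ₂²)/n)
  = (2.576 + 1.036) · √(2.42/325)
  = 3.612 · √0.00745
  = 3.612 · 0.0863
  = 0.3117

Minimum detectable difference ≈ 0.31 persons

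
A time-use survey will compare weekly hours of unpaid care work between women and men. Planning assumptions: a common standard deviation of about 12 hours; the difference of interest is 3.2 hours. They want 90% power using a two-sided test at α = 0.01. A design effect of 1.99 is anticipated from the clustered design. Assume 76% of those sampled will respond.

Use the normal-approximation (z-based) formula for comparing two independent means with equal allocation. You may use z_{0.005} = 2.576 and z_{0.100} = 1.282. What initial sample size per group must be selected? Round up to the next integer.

n = 1097 per group

n = (z_{α/2} + z_β)² · (σ₁² + σ₂²) / δ²
  = (2.576 + 1.282)² · (2·12² = 288) / 3.2²
  = 14.8842 · 288 / 10.24
  = 418.62
Design effect: 1.99 × 418.62 = 833.05.
Adjust for 76% response: 833.05 / 0.76 = 1096.12.
Round up → n = 1097 per group.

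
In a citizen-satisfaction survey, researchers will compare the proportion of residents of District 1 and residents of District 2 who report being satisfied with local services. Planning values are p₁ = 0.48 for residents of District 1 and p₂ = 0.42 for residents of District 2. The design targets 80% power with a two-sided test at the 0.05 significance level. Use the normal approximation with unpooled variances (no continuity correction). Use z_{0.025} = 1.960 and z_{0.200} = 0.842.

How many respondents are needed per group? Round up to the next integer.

n = 1076 per group

n = (z_{α/2} + z_β)² · [p₁(1−p₁) + p₂(1−p₂)] / (p₁ − p₂)²
  = (1.960 + 0.842)² · (0.48·0.52 + 0.42·0.58) / (0.06)²
  = (2.802)² · (0.2496 + 0.2436) / 0.0036
  = 7.8512 · 0.4932 / 0.0036
  = 1075.61
Round up → n = 1076 per group.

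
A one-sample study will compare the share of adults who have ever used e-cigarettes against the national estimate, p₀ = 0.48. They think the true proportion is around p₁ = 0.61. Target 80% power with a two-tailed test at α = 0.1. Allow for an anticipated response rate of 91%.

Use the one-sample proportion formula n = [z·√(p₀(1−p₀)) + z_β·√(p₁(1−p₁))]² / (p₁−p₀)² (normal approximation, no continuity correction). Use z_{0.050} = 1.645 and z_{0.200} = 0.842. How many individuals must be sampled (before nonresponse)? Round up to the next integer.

n = [z_{α/2}·√(p₀q₀) + z_β·√(p₁q₁)]² / (p₁ − p₀)²
  = [1.645·√(0.48·0.52) + 0.842·√(0.61·0.39)]² / (0.13)²
  = [1.645·0.4996 + 0.842·0.4877]² / 0.0169
  = [1.2325]² / 0.0169
  = 89.89
Adjust for 91% response: 89.89 / 0.91 = 98.78.
Round up → n = 99.

n = 99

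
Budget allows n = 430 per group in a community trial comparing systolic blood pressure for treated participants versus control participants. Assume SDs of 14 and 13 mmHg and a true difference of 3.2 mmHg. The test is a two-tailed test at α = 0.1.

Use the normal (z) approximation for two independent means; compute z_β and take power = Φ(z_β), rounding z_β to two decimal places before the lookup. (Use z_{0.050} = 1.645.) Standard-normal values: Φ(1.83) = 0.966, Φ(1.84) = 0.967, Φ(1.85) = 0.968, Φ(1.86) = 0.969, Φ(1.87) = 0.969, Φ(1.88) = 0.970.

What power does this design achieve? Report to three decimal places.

z_β = δ·√(n/(σ₁²+σ₂²)) − z_{α/2}
    = 3.2 · √(430/365) − 1.645
    = 3.2 · 1.08539 − 1.645
    = 3.4733 − 1.645 = 1.8283 → 1.83
Power = Φ(1.83) = 0.966.

Power ≈ 0.966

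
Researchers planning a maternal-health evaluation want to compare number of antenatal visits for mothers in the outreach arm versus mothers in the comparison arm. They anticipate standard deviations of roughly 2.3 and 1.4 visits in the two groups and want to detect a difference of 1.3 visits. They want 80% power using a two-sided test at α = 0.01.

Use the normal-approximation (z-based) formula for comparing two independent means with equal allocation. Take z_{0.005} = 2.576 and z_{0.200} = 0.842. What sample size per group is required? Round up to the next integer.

n = 51 per group

n = (z_{α/2} + z_β)² · (σ₁² + σ₂²) / δ²
  = (2.576 + 0.842)² · (2.3² + 1.4² = 7.25) / 1.3²
  = 11.6827 · 7.25 / 1.69
  = 50.12
Round up → n = 51 per group.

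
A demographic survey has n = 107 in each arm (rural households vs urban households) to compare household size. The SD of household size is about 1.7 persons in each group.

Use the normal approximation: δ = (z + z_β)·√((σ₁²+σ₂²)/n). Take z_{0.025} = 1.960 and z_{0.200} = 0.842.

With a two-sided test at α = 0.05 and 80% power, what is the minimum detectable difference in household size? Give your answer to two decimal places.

δ = (z_{α/2} + z_β) · √((σ₁²+σ₂²)/n)
  = (1.960 + 0.842) · √(5.78/107)
  = 2.802 · √0.05402
  = 2.802 · 0.2324
  = 0.6512

Minimum detectable difference ≈ 0.65 persons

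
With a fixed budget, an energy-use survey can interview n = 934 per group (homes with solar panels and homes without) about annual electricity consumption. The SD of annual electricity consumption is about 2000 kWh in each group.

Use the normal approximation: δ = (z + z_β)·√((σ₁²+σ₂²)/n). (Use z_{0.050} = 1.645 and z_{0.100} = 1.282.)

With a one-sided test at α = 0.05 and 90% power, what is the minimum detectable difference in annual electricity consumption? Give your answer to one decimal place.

Minimum detectable difference ≈ 270.9 kWh

δ = (z_α + z_β) · √((σ₁²+σ₂²)/n)
  = (1.645 + 1.282) · √(8000000/934)
  = 2.927 · √8565.3
  = 2.927 · 92.5490
  = 270.8908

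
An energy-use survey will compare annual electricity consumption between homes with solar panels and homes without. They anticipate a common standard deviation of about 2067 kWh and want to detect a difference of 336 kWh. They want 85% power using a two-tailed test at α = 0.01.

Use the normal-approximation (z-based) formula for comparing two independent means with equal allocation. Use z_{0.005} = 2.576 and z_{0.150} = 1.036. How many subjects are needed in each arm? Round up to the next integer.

n = (z_{α/2} + z_β)² · (σ₁² + σ₂²) / δ²
  = (2.576 + 1.036)² · (2·2067² = 8544978) / 336²
  = 13.0465 · 8544978 / 112896
  = 987.48
Round up → n = 988 per group.

n = 988 per group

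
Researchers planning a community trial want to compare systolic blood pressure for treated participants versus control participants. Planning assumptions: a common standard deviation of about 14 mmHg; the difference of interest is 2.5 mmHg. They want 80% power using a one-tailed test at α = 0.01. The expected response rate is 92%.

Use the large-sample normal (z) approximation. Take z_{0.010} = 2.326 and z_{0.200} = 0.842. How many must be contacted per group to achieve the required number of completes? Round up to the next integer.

n = 685 per group

n = (z_α + z_β)² · (σ₁² + σ₂²) / δ²
  = (2.326 + 0.842)² · (2·14² = 392) / 2.5²
  = 10.0362 · 392 / 6.25
  = 629.47
Adjust for 92% response: 629.47 / 0.92 = 684.21.
Round up → n = 685 per group.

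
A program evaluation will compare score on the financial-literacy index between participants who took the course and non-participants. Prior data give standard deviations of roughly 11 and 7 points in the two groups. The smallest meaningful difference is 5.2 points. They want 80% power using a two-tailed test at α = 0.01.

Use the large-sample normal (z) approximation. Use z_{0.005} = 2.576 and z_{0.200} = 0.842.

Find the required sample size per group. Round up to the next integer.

n = 74 per group

n = (z_{α/2} + z_β)² · (σ₁² + σ₂²) / δ²
  = (2.576 + 0.842)² · (11² + 7² = 170) / 5.2²
  = 11.6827 · 170 / 27.04
  = 73.45
Round up → n = 74 per group.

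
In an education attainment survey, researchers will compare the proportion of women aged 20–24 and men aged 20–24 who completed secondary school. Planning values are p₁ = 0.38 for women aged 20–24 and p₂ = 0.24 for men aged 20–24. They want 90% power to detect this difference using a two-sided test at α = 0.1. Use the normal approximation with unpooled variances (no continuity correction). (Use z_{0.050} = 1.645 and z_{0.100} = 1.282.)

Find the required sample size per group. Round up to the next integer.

n = (z_{α/2} + z_β)² · [p₁(1−p₁) + p₂(1−p₂)] / (p₁ − p₂)²
  = (1.645 + 1.282)² · (0.38·0.62 + 0.24·0.76) / (0.14)²
  = (2.927)² · (0.2356 + 0.1824) / 0.0196
  = 8.5673 · 0.4180 / 0.0196
  = 182.71
Round up → n = 183 per group.

n = 183 per group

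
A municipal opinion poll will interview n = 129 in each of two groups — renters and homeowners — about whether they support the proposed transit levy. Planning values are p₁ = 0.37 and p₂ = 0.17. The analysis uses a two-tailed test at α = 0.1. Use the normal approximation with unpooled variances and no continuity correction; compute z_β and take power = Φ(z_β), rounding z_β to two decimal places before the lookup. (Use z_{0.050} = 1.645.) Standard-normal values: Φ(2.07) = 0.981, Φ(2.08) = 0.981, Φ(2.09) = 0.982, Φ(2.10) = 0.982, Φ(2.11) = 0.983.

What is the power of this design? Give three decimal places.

Power ≈ 0.981

z_β = |p₁−p₂|·√(n/[p₁q₁+p₂q₂]) − z_{α/2}
    = 0.20 · √(129/0.3742) − 1.645
    = 0.20 · 18.5671 − 1.645
    = 3.7134 − 1.645 = 2.0684 → 2.07
Power = Φ(2.07) = 0.981.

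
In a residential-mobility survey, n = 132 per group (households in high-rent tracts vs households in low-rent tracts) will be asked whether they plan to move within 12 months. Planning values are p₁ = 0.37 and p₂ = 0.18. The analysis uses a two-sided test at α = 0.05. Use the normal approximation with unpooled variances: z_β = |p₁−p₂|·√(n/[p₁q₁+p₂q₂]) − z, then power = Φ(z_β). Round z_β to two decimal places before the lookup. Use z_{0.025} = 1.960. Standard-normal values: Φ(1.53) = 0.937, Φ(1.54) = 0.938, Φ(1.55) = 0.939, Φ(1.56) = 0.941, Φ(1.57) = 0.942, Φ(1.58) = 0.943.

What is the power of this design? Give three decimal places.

z_β = |p₁−p₂|·√(n/[p₁q₁+p₂q₂]) − z_{α/2}
    = 0.19 · √(132/0.3807) − 1.960
    = 0.19 · 18.6207 − 1.960
    = 3.5379 − 1.960 = 1.5779 → 1.58
Power = Φ(1.58) = 0.943.

Power ≈ 0.943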